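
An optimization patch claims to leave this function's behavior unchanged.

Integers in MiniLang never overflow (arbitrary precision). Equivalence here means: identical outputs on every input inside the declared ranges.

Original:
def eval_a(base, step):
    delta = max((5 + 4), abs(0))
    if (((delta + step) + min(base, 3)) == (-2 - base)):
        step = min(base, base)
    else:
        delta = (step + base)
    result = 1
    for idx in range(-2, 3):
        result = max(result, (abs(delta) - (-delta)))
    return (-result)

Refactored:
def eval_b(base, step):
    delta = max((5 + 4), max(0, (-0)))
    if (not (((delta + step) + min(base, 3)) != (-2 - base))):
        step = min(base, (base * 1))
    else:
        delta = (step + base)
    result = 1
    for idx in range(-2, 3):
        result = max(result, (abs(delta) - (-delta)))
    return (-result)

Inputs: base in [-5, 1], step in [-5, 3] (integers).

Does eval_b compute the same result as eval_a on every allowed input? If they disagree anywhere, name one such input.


The two are interchangeable: boolean connective usage differs, and min/max/abs usage differs, and comparison usage differs, and arithmetic usage differs, and constant usage differs, and every declared input agrees.
Spot check at base=-5, step=-5 — eval_a: delta becomes 9; next (((delta + step) + min(base, 3)) == (-2 - base)) evaluates to false; next delta becomes -10; next result becomes 1; next at idx=-2:; next result becomes 1; next at idx=-1:; next result becomes 1; next at idx=0:; next result becomes 1; next at idx=1:; next result becomes 1; next at idx=2:; next result becomes 1; next final value -1. eval_b: delta becomes 9; next (not (((delta + step) + min(base, 3)) != (-2 - base))) evaluates to false; next delta becomes -10; next result becomes 1; next at idx=-2:; next result becomes 1; next at idx=-1:; next result becomes 1; next at idx=0:; next result becomes 1; next at idx=1:; next result becomes 1; next at idx=2:; next result becomes 1; next final value -1. Both give -1.
Sweeping the whole domain (63 inputs) finds no disagreement.
verdict: equivalent


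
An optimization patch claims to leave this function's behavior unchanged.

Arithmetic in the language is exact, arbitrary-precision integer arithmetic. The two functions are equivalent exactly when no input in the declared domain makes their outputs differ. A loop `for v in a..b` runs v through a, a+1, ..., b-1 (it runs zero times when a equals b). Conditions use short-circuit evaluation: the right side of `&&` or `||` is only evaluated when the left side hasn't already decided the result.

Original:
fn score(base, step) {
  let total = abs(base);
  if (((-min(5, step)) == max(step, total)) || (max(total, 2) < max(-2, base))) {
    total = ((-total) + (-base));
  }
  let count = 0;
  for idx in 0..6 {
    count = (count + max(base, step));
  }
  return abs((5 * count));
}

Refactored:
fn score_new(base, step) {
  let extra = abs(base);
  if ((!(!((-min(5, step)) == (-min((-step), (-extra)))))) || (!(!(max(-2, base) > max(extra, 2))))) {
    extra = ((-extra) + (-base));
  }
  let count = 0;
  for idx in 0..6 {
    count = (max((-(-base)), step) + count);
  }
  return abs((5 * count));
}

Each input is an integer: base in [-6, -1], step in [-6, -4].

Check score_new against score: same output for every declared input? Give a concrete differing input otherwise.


Although boolean connective usage differs; comparison usage differs; min/max/abs usage differs; local variable names differ, 18/18 inputs agree.
verdict: equivalent


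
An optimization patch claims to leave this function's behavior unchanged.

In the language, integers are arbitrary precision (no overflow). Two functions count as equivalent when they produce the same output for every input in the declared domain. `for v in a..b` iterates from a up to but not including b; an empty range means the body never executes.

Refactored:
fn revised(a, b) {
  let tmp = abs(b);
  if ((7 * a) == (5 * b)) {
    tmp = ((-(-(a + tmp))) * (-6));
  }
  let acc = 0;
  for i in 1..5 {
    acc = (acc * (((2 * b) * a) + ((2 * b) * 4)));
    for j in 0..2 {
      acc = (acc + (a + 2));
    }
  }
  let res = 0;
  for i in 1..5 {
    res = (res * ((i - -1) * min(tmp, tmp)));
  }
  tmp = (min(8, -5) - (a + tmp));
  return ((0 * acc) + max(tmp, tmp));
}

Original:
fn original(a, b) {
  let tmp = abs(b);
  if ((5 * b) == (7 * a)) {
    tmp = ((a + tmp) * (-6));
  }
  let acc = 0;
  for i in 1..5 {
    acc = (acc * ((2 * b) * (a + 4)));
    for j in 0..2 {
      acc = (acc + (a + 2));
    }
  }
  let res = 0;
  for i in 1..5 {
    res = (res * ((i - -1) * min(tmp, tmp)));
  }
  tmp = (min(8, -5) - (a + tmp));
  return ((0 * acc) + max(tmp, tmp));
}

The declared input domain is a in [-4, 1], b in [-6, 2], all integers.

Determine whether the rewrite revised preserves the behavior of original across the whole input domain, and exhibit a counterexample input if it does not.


This is a faithful refactor — arithmetic usage differs; constant usage differs, but the computed results match everywhere.
Tracing a=0, b=-5: original: tmp becomes 5; next ((5 * b) == (7 * a)) evaluates to false; next acc becomes 0; next at i=1:; next acc becomes 0; next at j=0:; next acc becomes 2; next at j=1:; next acc becomes 4; next at i=2:; next acc becomes -160; next at j=0:; next acc becomes -158; next at j=1:; next acc becomes -156; next at i=3:; next acc becomes 6240; next at j=0:; next acc becomes 6242; next at j=1:; next acc becomes 6244; next at i=4:; next acc becomes -249760; next at j=0:; next acc becomes -249758; next at j=1:; next acc becomes -249756; next res becomes 0; next at i=1:; next res becomes 0; next at i=2:; next res becomes 0; next at i=3:; next res becomes 0; next at i=4:; next res becomes 0; next tmp becomes -10; next final value -10 | revised: tmp becomes 5; next ((7 * a) == (5 * b)) evaluates to false; next acc becomes 0; next at i=1:; next acc becomes 0; next at j=0:; next acc becomes 2; next at j=1:; next acc becomes 4; next at i=2:; next acc becomes -160; next at j=0:; next acc becomes -158; next at j=1:; next acc becomes -156; next at i=3:; next acc becomes 6240; next at j=0:; next acc becomes 6242; next at j=1:; next acc becomes 6244; next at i=4:; next acc becomes -249760; next at j=0:; next acc becomes -249758; next at j=1:; next acc becomes -249756; next res becomes 0; next at i=1:; next res becomes 0; next at i=2:; next res becomes 0; next at i=3:; next res becomes 0; next at i=4:; next res becomes 0; next tmp becomes -10; next final value -10 — matching result -10.
Sweeping the whole domain (54 inputs) finds no disagreement.
verdict: equivalent


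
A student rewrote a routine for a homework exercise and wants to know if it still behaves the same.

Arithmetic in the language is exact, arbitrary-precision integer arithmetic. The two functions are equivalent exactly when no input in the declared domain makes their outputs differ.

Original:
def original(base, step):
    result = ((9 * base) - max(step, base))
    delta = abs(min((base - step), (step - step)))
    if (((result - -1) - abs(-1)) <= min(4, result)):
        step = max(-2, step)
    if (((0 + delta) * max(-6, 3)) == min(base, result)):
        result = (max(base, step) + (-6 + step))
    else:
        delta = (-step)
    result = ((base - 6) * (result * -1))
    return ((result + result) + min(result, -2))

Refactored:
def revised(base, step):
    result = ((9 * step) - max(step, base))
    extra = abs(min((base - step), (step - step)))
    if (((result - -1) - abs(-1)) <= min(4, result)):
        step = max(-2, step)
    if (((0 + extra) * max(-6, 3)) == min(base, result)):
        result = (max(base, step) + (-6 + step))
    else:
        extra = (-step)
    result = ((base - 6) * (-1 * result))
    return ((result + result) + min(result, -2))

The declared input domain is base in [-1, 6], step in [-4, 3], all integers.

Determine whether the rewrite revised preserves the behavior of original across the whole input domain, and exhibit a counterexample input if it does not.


Take base=-1, step=-4.
original: result becomes -8; next delta becomes 0; next (((result - -1) - abs(-1)) <= min(4, result)) evaluates to true; next step becomes -2; next (((0 + delta) * max(-6, 3)) == min(base, result)) evaluates to false; next delta becomes 2; next result becomes -56; next final value -168
revised: result becomes -35; next extra becomes 0; next (((result - -1) - abs(-1)) <= min(4, result)) evaluates to true; next step becomes -2; next (((0 + extra) * max(-6, 3)) == min(base, result)) evaluates to false; next extra becomes 2; next result becomes -245; next final value -735
-168 and -735 differ, so these are not the same function on this domain.
verdict: not equivalent; witness: base=-1, step=-4


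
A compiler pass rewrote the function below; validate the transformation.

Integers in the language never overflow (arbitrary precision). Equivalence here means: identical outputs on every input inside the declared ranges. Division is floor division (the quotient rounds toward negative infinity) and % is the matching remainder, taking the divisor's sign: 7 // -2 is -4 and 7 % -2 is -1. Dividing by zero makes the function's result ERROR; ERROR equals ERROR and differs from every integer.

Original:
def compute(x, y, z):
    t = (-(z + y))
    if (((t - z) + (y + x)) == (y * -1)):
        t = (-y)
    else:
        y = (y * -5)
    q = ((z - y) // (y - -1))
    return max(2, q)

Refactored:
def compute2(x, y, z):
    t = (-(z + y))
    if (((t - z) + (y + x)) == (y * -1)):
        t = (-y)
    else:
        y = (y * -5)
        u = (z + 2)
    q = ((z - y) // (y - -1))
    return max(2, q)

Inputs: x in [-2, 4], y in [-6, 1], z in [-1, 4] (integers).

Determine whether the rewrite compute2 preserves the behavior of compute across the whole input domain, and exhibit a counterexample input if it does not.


Changes here: local variable names differ, and statement counts differ, and constant usage differs, and arithmetic usage differs; the full 336-point sweep finds no disagreement.
verdict: equivalent


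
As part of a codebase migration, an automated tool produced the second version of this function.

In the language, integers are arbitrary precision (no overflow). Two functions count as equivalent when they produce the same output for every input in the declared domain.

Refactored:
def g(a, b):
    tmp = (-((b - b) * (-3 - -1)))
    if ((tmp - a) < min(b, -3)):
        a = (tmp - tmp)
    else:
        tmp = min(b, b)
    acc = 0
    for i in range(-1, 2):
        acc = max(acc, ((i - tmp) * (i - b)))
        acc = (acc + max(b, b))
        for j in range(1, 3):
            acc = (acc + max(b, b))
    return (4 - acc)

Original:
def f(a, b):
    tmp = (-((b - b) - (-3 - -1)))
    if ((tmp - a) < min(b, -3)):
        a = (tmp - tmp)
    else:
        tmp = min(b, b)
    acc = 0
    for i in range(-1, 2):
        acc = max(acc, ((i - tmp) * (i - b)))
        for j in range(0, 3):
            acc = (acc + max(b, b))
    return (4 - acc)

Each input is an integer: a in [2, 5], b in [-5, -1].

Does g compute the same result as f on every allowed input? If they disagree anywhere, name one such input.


Evaluate both at a=2, b=-3.
f: tmp := -2 | ((tmp - a) < min(b, -3)): true | a := 0 | acc := 0 | iter i=-1: | acc := 2 | iter j=0: | acc := -1 | iter j=1: | acc := -4 | iter j=2: | acc := -7 | iter i=0: | acc := 6 | iter j=0: | acc := 3 | iter j=1: | acc := 0 | iter j=2: | acc := -3 | iter i=1: | acc := 12 | iter j=0: | acc := 9 | iter j=1: | acc := 6 | iter j=2: | acc := 3 | result 1
g: tmp := 0 | ((tmp - a) < min(b, -3)): false | tmp := -3 | acc := 0 | iter i=-1: | acc := 4 | acc := 1 | iter j=1: | acc := -2 | iter j=2: | acc := -5 | iter i=0: | acc := 9 | acc := 6 | iter j=1: | acc := 3 | iter j=2: | acc := 0 | iter i=1: | acc := 16 | acc := 13 | iter j=1: | acc := 10 | iter j=2: | acc := 7 | result -3
1 and -3 differ, so these are not the same function on this domain.
verdict: not equivalent; witness: a=2, b=-3


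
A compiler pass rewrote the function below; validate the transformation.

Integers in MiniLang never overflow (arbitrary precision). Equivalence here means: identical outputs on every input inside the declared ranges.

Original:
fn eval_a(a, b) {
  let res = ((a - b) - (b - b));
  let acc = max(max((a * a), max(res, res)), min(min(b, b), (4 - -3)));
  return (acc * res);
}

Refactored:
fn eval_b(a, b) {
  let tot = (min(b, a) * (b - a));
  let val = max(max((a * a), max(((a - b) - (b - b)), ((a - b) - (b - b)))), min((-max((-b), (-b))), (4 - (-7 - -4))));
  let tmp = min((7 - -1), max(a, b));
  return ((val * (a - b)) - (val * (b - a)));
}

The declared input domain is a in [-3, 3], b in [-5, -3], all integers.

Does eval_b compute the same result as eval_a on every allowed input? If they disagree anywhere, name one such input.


Consider the input a=-3, b=-5.
eval_a: res := 2 | acc := 9 | result 18
eval_b: tot := 10 | val := 9 | tmp := -3 | result 36
18 and 36 differ, so these are not the same function on this domain.
verdict: not equivalent; witness: a=-3, b=-5


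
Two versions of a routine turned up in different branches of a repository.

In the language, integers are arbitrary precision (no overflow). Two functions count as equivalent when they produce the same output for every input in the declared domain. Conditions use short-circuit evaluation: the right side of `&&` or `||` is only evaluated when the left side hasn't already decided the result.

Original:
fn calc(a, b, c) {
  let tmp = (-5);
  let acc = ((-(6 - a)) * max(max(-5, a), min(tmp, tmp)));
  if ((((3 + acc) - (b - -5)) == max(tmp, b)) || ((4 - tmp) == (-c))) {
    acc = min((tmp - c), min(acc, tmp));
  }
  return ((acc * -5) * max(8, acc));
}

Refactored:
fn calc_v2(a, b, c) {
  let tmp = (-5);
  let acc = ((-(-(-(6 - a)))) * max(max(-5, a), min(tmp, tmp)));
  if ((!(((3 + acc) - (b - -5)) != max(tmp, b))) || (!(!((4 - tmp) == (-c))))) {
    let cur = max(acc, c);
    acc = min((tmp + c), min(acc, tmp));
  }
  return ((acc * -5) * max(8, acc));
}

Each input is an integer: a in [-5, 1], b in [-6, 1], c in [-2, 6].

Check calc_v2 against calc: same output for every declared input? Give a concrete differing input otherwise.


Consider the input a=0, b=-1, c=-2.
calc: tmp=-5, then acc=0, then ((((3 + acc) - (b - -5)) == max(tmp, b)) || ((4 - tmp) == (-c))) is true, then acc=-5, then returns 200
calc_v2: tmp=-5, then acc=0, then ((!(((3 + acc) - (b - -5)) != max(tmp, b))) || (!(!((4 - tmp) == (-c))))) is true, then cur=0, then acc=-7, then returns 280
200 against 280: the behavior changed.
verdict: not equivalent; witness: a=0, b=-1, c=-2


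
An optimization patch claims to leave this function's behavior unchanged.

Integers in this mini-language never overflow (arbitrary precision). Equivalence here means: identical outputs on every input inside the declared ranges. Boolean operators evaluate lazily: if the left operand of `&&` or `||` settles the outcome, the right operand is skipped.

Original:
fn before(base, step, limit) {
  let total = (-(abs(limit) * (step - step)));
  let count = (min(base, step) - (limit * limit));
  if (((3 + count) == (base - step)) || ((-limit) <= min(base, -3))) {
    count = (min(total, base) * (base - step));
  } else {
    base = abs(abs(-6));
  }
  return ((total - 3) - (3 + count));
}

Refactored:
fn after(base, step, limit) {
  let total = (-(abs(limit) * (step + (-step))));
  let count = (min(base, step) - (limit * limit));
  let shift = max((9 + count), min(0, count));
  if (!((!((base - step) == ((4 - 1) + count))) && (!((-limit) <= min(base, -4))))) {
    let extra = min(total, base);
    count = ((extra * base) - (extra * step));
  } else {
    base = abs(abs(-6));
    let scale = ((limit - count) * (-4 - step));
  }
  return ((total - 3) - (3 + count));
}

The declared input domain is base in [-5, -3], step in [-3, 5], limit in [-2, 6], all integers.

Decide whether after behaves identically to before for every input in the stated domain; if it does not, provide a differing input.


The rewrite breaks on base=-3, step=-3, limit=3, where the results are -6 and 6.
before: total = 0; count = -12; (((3 + count) == (base - step)) || ((-limit) <= min(base, -3))) -> true; count = 0; return -6
after: total = 0; count = -12; shift = -3; (!((!((base - step) == ((4 - 1) + count))) && (!((-limit) <= min(base, -4))))) -> false; base = 6; scale = -15; return 6
verdict: not equivalent; witness: base=-3, step=-3, limit=3


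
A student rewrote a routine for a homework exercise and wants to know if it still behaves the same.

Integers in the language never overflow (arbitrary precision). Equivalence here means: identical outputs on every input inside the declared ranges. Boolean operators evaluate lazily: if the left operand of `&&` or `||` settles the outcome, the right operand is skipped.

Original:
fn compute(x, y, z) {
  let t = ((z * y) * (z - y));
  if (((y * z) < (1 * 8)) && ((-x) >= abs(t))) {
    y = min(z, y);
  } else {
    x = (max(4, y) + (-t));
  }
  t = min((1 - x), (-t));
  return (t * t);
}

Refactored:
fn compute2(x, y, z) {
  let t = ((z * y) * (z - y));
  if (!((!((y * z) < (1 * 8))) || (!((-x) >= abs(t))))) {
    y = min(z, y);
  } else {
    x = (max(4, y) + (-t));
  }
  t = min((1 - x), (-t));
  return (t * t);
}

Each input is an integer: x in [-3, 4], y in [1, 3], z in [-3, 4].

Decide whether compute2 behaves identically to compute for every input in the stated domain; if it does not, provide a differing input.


Side by side, the visible changes include: boolean connective usage differs.
One worked example (x=-3, y=1, z=-2) — compute: t := 6 | (((y * z) < (1 * 8)) && ((-x) >= abs(t))): false | x := -2 | t := -6 | result 36; compute2: t := 6 | (!((!((y * z) < (1 * 8))) || (!((-x) >= abs(t))))): false | x := -2 | t := -6 | result 36; agreement on 36.
Sweeping the whole domain (192 inputs) finds no disagreement.
verdict: equivalent


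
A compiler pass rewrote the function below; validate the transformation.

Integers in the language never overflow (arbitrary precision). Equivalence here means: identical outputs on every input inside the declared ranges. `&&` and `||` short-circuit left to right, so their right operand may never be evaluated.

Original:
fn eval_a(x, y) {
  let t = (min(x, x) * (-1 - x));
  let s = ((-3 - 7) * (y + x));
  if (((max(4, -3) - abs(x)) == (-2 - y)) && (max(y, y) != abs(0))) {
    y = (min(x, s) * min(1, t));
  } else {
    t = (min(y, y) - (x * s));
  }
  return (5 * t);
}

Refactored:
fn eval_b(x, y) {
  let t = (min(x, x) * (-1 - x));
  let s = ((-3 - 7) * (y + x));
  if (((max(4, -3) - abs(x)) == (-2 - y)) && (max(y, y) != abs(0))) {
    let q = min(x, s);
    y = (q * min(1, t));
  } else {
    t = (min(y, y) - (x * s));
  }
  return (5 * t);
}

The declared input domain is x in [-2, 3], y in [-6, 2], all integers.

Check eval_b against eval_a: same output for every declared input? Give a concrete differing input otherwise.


The two are interchangeable: statement counts differ, and local variable names differ, and every declared input agrees.
Spot check at x=-1, y=2 — eval_a: t=0, then s=-10, then (((max(4, -3) - abs(x)) == (-2 - y)) && (max(y, y) != abs(0))) is false, then t=-8, then returns -40. eval_b: t=0, then s=-10, then (((max(4, -3) - abs(x)) == (-2 - y)) && (max(y, y) != abs(0))) is false, then t=-8, then returns -40. Both give -40.
An exhaustive pass over the 54 declared inputs shows identical outputs.
verdict: equivalent


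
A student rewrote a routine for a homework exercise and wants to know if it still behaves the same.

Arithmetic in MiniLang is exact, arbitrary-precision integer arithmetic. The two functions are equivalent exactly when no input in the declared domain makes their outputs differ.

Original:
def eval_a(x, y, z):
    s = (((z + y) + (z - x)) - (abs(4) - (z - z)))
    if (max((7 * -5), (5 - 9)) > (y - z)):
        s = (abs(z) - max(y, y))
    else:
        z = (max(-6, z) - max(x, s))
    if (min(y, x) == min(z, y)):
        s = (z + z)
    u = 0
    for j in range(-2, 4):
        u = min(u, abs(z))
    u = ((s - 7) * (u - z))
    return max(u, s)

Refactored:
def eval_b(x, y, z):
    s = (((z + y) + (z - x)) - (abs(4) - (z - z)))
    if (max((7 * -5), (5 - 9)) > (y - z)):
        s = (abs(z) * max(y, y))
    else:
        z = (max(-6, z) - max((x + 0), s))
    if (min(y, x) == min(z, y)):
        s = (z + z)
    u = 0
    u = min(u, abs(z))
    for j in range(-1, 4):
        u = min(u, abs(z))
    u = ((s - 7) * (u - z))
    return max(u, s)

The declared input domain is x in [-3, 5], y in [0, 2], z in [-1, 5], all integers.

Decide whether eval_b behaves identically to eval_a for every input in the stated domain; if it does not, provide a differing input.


There is a counterexample at x=-3, y=0, z=5: 10 on one side, 35 on the other.
eval_a: s := 9 | (max((7 * -5), (5 - 9)) > (y - z)): true | s := 5 | (min(y, x) == min(z, y)): false | u := 0 | iter j=-2: | u := 0 | iter j=-1: | u := 0 | iter j=0: | u := 0 | iter j=1: | u := 0 | iter j=2: | u := 0 | iter j=3: | u := 0 | u := 10 | result 10
eval_b: s := 9 | (max((7 * -5), (5 - 9)) > (y - z)): true | s := 0 | (min(y, x) == min(z, y)): false | u := 0 | u := 0 | iter j=-1: | u := 0 | iter j=0: | u := 0 | iter j=1: | u := 0 | iter j=2: | u := 0 | iter j=3: | u := 0 | u := 35 | result 35
verdict: not equivalent; witness: x=-3, y=0, z=5


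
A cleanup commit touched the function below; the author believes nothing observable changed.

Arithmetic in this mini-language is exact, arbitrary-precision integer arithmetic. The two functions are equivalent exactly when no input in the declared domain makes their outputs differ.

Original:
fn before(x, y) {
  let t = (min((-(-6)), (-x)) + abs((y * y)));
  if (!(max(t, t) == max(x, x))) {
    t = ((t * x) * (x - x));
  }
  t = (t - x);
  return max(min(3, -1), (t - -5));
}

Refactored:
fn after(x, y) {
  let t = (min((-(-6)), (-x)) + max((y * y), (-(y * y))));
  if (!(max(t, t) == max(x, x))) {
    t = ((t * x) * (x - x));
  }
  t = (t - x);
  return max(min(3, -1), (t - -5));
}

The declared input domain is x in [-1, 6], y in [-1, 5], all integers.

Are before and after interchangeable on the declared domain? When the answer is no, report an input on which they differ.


Reading the diff, among the changes: min/max/abs usage differs, and arithmetic usage differs.
One worked example (x=-1, y=1) — before: t = 2; (!(max(t, t) == max(x, x))) -> true; t = 0; t = 1; return 6; after: t = 2; (!(max(t, t) == max(x, x))) -> true; t = 0; t = 1; return 6; agreement on 6.
Checked all 56 inputs in the declared domain: the outputs agree on every one.
verdict: equivalent


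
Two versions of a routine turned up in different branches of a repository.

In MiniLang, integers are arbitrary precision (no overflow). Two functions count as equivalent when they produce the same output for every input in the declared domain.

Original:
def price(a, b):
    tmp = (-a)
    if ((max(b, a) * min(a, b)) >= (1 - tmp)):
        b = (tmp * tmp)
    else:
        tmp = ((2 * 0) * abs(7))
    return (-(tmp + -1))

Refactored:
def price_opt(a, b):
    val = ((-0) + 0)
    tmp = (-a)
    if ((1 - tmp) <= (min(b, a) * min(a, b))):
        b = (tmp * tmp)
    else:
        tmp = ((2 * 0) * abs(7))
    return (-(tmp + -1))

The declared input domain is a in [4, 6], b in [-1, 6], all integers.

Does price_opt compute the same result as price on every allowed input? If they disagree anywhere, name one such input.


Not equivalent: a=4, b=2 separates them (5 vs 1).
price: tmp becomes -4; next ((max(b, a) * min(a, b)) >= (1 - tmp)) evaluates to true; next b becomes 16; next final value 5
price_opt: val becomes 0; next tmp becomes -4; next ((1 - tmp) <= (min(b, a) * min(a, b))) evaluates to false; next tmp becomes 0; next final value 1
verdict: not equivalent; witness: a=4, b=2


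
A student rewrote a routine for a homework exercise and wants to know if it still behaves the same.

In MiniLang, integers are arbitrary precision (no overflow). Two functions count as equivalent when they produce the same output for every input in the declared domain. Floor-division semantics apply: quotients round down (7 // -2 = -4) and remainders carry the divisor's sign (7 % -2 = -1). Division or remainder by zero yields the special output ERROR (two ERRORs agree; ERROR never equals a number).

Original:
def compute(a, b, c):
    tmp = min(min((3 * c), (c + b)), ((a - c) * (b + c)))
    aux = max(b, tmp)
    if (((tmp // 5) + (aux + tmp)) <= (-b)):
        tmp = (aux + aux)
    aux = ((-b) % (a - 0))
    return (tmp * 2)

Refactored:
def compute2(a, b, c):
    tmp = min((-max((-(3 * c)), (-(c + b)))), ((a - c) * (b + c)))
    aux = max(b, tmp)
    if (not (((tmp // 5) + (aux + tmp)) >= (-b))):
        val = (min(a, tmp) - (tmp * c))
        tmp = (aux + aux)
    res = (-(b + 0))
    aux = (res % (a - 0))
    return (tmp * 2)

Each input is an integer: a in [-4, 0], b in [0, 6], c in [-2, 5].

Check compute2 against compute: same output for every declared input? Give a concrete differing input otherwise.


Input a=-4, b=2, c=-1: 8 from compute versus -6 from compute2.
verdict: not equivalent; witness: a=-4, b=2, c=-1


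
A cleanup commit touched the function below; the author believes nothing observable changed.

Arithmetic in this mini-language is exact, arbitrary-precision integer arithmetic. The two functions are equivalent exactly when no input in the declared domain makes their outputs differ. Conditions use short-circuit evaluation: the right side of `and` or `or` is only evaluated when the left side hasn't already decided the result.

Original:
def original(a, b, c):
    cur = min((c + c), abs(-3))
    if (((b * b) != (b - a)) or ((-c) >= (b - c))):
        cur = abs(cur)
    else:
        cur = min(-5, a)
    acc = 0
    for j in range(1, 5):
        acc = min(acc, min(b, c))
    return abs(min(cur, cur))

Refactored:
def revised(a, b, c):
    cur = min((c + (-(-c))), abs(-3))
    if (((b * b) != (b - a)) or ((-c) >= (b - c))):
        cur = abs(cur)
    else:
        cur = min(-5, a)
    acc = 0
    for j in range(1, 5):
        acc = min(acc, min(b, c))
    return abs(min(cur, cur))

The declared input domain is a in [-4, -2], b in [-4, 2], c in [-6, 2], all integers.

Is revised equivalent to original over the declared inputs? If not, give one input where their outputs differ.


Although same computation, different form, 189/189 inputs agree.
verdict: equivalent


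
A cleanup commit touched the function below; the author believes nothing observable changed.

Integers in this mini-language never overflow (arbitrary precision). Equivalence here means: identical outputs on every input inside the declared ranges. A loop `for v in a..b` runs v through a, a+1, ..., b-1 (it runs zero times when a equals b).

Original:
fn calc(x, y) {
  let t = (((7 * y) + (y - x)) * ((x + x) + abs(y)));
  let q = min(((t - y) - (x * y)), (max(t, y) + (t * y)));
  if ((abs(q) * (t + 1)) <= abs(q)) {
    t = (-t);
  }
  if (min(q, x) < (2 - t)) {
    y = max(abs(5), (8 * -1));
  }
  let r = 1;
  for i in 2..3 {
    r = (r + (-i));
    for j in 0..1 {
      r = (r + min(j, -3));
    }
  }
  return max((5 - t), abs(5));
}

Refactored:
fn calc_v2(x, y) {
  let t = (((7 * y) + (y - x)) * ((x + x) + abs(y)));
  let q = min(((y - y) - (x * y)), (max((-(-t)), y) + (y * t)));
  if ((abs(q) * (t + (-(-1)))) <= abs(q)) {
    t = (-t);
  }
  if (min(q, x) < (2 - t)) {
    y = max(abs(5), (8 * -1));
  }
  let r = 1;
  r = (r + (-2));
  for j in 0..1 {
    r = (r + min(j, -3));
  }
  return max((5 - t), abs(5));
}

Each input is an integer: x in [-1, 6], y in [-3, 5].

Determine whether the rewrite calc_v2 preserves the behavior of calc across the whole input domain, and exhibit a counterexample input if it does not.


There is a counterexample at x=-1, y=-1: 12 on one side, 5 on the other.
calc: t := 7 | q := 0 | ((abs(q) * (t + 1)) <= abs(q)): true | t := -7 | (min(q, x) < (2 - t)): true | y := 5 | r := 1 | iter i=2: | r := -1 | iter j=0: | r := -4 | result 12
calc_v2: t := 7 | q := -1 | ((abs(q) * (t + (-(-1)))) <= abs(q)): false | (min(q, x) < (2 - t)): false | r := 1 | r := -1 | iter j=0: | r := -4 | result 5
verdict: not equivalent; witness: x=-1, y=-1


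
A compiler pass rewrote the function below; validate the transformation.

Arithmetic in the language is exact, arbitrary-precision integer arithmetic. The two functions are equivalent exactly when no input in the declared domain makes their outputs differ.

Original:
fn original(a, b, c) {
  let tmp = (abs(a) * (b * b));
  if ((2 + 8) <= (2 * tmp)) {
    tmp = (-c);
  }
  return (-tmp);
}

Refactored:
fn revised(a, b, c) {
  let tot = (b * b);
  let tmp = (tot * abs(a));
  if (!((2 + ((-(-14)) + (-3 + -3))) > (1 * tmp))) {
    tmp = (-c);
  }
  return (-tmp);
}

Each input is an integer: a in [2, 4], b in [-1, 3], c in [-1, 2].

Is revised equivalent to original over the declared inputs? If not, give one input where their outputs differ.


Run the pair on a=2, b=2, c=-1.
original: tmp becomes 8; next ((2 + 8) <= (2 * tmp)) evaluates to true; next tmp becomes 1; next final value -1
revised: tot becomes 4; next tmp becomes 8; next (!((2 + ((-(-14)) + (-3 + -3))) > (1 * tmp))) evaluates to false; next final value -8
-1 against -8: the behavior changed.
verdict: not equivalent; witness: a=2, b=2, c=-1


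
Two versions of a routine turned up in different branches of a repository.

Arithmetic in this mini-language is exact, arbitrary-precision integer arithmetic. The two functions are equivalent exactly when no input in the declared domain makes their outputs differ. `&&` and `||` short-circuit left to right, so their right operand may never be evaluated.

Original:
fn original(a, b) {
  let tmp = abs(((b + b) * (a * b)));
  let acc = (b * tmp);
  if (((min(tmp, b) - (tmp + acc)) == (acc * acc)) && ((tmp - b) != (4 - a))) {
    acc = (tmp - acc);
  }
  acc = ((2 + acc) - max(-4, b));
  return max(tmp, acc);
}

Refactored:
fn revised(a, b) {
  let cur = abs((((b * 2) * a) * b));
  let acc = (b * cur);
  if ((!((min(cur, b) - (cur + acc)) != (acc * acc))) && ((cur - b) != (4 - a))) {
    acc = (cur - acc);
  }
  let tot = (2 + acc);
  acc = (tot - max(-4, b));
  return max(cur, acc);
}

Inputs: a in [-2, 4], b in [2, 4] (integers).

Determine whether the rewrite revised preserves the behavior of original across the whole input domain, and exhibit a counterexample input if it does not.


Comparing the listings, the differences include: boolean connective usage differs; constant usage differs; comparison usage differs; local variable names differ; statement counts differ; arithmetic usage differs.
Spot check at a=0, b=2 — original: tmp = 0; acc = 0; (((min(tmp, b) - (tmp + acc)) == (acc * acc)) && ((tmp - b) != (4 - a))) -> true; acc = 0; acc = 0; return 0. revised: cur = 0; acc = 0; ((!((min(cur, b) - (cur + acc)) != (acc * acc))) && ((cur - b) != (4 - a))) -> true; acc = 0; tot = 2; acc = 0; return 0. Both give 0.
Checked all 21 inputs in the declared domain: the outputs agree on every one.
verdict: equivalent


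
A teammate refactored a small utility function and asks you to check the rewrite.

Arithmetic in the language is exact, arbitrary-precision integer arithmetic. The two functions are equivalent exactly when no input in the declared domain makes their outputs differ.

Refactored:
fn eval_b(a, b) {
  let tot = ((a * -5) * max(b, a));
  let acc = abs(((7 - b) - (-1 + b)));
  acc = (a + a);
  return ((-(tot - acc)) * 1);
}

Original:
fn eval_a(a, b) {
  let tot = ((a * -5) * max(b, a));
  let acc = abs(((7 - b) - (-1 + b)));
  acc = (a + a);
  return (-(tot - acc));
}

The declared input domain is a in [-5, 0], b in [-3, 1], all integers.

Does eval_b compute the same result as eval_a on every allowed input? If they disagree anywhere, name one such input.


The two are interchangeable: constant usage differs, plus arithmetic usage differs, and every declared input agrees.
Spot check at a=-1, b=1 — eval_a: tot becomes 5; next acc becomes 6; next acc becomes -2; next final value -7. eval_b: tot becomes 5; next acc becomes 6; next acc becomes -2; next final value -7. Both give -7.
Checked all 30 inputs in the declared domain: the outputs agree on every one.
verdict: equivalent


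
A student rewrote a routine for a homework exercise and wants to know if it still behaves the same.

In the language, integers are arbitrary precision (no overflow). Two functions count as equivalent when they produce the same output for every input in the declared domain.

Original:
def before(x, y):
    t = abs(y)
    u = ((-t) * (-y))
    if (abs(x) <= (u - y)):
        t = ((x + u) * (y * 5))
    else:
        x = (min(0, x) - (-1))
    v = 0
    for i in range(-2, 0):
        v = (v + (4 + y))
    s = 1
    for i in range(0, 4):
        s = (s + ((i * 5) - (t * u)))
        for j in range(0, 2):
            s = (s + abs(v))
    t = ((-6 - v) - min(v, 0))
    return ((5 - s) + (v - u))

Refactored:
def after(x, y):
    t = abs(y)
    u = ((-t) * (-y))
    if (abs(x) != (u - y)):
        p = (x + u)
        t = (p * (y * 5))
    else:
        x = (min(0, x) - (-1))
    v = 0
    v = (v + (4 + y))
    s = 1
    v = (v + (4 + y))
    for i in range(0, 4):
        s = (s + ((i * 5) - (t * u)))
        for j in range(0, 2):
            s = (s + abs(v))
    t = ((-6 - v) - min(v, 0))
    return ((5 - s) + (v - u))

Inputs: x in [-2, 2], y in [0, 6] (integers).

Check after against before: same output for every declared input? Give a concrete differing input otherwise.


Run the pair on x=-2, y=1.
before: t=1, then u=1, then (abs(x) <= (u - y)) is false, then x=-1, then v=0, then (i=-2), then v=5, then (i=-1), then v=10, then s=1, then (i=0), then s=0, then (j=0), then s=10, then (j=1), then s=20, then (i=1), then s=24, then (j=0), then s=34, then (j=1), then s=44, then (i=2), then s=53, then (j=0), then s=63, then (j=1), then s=73, then (i=3), then s=87, then (j=0), then s=97, then (j=1), then s=107, then t=-16, then returns -93
after: t=1, then u=1, then (abs(x) != (u - y)) is true, then p=-1, then t=-5, then v=0, then v=5, then s=1, then v=10, then (i=0), then s=6, then (j=0), then s=16, then (j=1), then s=26, then (i=1), then s=36, then (j=0), then s=46, then (j=1), then s=56, then (i=2), then s=71, then (j=0), then s=81, then (j=1), then s=91, then (i=3), then s=111, then (j=0), then s=121, then (j=1), then s=131, then t=-16, then returns -117
-93 != -117, so the rewrite changes behavior.
verdict: not equivalent; witness: x=-2, y=1


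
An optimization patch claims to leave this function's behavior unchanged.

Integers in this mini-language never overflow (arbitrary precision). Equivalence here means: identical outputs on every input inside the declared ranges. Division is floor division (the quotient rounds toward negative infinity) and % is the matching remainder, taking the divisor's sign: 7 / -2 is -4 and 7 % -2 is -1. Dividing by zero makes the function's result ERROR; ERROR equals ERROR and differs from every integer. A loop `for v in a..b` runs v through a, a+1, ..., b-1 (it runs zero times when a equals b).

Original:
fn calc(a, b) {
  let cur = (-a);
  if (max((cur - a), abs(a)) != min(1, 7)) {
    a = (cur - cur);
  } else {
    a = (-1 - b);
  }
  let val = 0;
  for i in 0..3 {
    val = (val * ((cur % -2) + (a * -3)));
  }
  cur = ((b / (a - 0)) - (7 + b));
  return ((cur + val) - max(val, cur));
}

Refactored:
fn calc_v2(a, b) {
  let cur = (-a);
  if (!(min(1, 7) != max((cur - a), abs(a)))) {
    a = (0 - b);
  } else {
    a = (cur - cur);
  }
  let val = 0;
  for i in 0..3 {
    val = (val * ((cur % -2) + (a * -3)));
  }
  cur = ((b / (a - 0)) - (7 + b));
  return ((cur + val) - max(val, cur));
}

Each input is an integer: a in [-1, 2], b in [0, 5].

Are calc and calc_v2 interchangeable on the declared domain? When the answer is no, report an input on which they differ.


Input a=1, b=0: -7 from calc versus ERROR from calc_v2.
verdict: not equivalent; witness: a=1, b=0


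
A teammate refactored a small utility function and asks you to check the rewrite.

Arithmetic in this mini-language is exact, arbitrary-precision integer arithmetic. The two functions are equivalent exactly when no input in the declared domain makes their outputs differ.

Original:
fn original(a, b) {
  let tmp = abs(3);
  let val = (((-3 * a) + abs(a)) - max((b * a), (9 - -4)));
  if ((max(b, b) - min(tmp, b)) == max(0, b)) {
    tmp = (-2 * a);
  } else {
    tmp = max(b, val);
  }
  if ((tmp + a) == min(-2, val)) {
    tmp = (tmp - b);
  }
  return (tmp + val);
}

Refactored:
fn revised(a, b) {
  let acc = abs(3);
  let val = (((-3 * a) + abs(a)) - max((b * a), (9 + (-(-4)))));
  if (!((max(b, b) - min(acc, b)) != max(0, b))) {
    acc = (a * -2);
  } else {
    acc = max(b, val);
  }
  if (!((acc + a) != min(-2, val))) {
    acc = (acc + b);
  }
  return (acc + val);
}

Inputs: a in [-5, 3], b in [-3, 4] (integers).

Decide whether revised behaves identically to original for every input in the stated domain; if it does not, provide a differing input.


Evaluate both at a=-3, b=1.
original: tmp = 3; val = -1; ((max(b, b) - min(tmp, b)) == max(0, b)) -> false; tmp = 1; ((tmp + a) == min(-2, val)) -> true; tmp = 0; return -1
revised: acc = 3; val = -1; (!((max(b, b) - min(acc, b)) != max(0, b))) -> false; acc = 1; (!((acc + a) != min(-2, val))) -> true; acc = 2; return 1
-1 vs 1 — the two versions disagree here.
verdict: not equivalent; witness: a=-3, b=1


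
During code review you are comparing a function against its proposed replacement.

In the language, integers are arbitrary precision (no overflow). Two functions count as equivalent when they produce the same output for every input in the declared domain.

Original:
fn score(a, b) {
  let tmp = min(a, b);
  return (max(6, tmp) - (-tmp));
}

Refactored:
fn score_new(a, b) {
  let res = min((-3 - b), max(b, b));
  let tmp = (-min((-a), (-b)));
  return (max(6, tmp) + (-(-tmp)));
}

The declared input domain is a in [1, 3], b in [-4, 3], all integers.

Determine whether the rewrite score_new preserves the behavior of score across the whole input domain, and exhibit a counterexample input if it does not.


These are not equivalent — on a=1, b=-4 the outputs split (2 vs 7).
score: tmp=-4, then returns 2
score_new: res=-4, then tmp=1, then returns 7
verdict: not equivalent; witness: a=1, b=-4


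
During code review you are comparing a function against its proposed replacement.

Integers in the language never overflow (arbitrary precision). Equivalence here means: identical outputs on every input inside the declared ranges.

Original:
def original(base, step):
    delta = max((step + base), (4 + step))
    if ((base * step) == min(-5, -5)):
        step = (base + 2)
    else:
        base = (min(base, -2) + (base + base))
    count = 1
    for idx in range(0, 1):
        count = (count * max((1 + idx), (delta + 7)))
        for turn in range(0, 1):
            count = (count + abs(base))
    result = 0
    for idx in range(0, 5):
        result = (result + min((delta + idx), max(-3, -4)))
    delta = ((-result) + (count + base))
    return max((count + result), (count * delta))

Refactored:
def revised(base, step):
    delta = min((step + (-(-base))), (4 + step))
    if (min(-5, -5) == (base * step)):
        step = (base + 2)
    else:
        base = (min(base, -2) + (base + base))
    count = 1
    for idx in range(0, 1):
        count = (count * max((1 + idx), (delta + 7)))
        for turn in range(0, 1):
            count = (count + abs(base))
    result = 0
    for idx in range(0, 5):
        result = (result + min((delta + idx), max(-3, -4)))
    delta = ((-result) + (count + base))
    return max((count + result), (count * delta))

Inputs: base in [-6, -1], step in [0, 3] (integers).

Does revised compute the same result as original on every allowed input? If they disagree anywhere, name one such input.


Try base=-6, step=0.
original: delta becomes 4; next ((base * step) == min(-5, -5)) evaluates to false; next base becomes -18; next count becomes 1; next at idx=0:; next count becomes 11; next at turn=0:; next count becomes 29; next result becomes 0; next at idx=0:; next result becomes -3; next at idx=1:; next result becomes -6; next at idx=2:; next result becomes -9; next at idx=3:; next result becomes -12; next at idx=4:; next result becomes -15; next delta becomes 26; next final value 754
revised: delta becomes -6; next (min(-5, -5) == (base * step)) evaluates to false; next base becomes -18; next count becomes 1; next at idx=0:; next count becomes 1; next at turn=0:; next count becomes 19; next result becomes 0; next at idx=0:; next result becomes -6; next at idx=1:; next result becomes -11; next at idx=2:; next result becomes -15; next at idx=3:; next result becomes -18; next at idx=4:; next result becomes -21; next delta becomes 22; next final value 418
754 and 418 differ, so these are not the same function on this domain.
verdict: not equivalent; witness: base=-6, step=0
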